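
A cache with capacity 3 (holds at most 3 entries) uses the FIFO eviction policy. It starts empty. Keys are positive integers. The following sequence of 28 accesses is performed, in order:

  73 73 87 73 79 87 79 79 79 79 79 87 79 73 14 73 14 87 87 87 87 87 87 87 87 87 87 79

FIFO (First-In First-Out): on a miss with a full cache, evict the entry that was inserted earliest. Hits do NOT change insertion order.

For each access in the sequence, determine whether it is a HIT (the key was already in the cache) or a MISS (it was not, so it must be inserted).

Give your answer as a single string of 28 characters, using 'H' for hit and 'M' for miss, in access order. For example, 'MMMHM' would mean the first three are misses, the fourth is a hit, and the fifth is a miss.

Answer: MHMHMHHHHHHHHHMMHMHHHHHHHHHM

Derivation:
FIFO simulation (capacity=3):
  1. access 73: MISS. Cache (old->new): [73]
  2. access 73: HIT. Cache (old->new): [73]
  3. access 87: MISS. Cache (old->new): [73 87]
  4. access 73: HIT. Cache (old->new): [73 87]
  5. access 79: MISS. Cache (old->new): [73 87 79]
  6. access 87: HIT. Cache (old->new): [73 87 79]
  7. access 79: HIT. Cache (old->new): [73 87 79]
  8. access 79: HIT. Cache (old->new): [73 87 79]
  9. access 79: HIT. Cache (old->new): [73 87 79]
  10. access 79: HIT. Cache (old->new): [73 87 79]
  11. access 79: HIT. Cache (old->new): [73 87 79]
  12. access 87: HIT. Cache (old->new): [73 87 79]
  13. access 79: HIT. Cache (old->new): [73 87 79]
  14. access 73: HIT. Cache (old->new): [73 87 79]
  15. access 14: MISS, evict 73. Cache (old->new): [87 79 14]
  16. access 73: MISS, evict 87. Cache (old->new): [79 14 73]
  17. access 14: HIT. Cache (old->new): [79 14 73]
  18. access 87: MISS, evict 79. Cache (old->new): [14 73 87]
  19. access 87: HIT. Cache (old->new): [14 73 87]
  20. access 87: HIT. Cache (old->new): [14 73 87]
  21. access 87: HIT. Cache (old->new): [14 73 87]
  22. access 87: HIT. Cache (old->new): [14 73 87]
  23. access 87: HIT. Cache (old->new): [14 73 87]
  24. access 87: HIT. Cache (old->new): [14 73 87]
  25. access 87: HIT. Cache (old->new): [14 73 87]
  26. access 87: HIT. Cache (old->new): [14 73 87]
  27. access 87: HIT. Cache (old->new): [14 73 87]
  28. access 79: MISS, evict 14. Cache (old->new): [73 87 79]
Total: 21 hits, 7 misses, 4 evictions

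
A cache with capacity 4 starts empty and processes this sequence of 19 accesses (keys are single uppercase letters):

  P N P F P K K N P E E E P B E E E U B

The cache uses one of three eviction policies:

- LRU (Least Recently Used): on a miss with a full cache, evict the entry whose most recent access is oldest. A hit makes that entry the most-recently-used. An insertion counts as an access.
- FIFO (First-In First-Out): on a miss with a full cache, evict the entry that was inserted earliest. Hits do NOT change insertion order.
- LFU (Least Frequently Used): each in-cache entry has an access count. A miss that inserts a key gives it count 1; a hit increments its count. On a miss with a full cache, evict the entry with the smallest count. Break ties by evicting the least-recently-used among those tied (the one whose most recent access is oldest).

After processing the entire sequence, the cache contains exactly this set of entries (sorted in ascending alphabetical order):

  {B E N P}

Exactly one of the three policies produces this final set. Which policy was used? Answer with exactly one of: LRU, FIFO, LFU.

Simulating under each policy and comparing final sets:
  LRU: final set = {B E P U} -> differs
  FIFO: final set = {B E P U} -> differs
  LFU: final set = {B E N P} -> MATCHES target
Only LFU produces the target set.

Answer: LFU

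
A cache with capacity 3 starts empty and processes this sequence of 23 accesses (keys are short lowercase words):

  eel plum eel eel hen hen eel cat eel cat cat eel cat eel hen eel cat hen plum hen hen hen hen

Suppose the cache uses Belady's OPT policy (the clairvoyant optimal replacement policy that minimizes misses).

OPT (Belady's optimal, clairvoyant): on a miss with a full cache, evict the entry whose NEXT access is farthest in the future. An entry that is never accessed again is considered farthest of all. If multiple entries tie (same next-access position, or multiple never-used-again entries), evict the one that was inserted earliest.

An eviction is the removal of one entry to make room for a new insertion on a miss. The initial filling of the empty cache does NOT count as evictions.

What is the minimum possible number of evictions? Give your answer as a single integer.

Answer: 2

Derivation:
OPT (Belady) simulation (capacity=3):
  1. access eel: MISS. Cache: [eel]
  2. access plum: MISS. Cache: [eel plum]
  3. access eel: HIT. Next use of eel: step 4. Cache: [eel plum]
  4. access eel: HIT. Next use of eel: step 7. Cache: [eel plum]
  5. access hen: MISS. Cache: [eel plum hen]
  6. access hen: HIT. Next use of hen: step 15. Cache: [eel plum hen]
  7. access eel: HIT. Next use of eel: step 9. Cache: [eel plum hen]
  8. access cat: MISS, evict plum (next use: step 19). Cache: [eel hen cat]
  9. access eel: HIT. Next use of eel: step 12. Cache: [eel hen cat]
  10. access cat: HIT. Next use of cat: step 11. Cache: [eel hen cat]
  11. access cat: HIT. Next use of cat: step 13. Cache: [eel hen cat]
  12. access eel: HIT. Next use of eel: step 14. Cache: [eel hen cat]
  13. access cat: HIT. Next use of cat: step 17. Cache: [eel hen cat]
  14. access eel: HIT. Next use of eel: step 16. Cache: [eel hen cat]
  15. access hen: HIT. Next use of hen: step 18. Cache: [eel hen cat]
  16. access eel: HIT. Next use of eel: never. Cache: [eel hen cat]
  17. access cat: HIT. Next use of cat: never. Cache: [eel hen cat]
  18. access hen: HIT. Next use of hen: step 20. Cache: [eel hen cat]
  19. access plum: MISS, evict eel (next use: never). Cache: [hen cat plum]
  20. access hen: HIT. Next use of hen: step 21. Cache: [hen cat plum]
  21. access hen: HIT. Next use of hen: step 22. Cache: [hen cat plum]
  22. access hen: HIT. Next use of hen: step 23. Cache: [hen cat plum]
  23. access hen: HIT. Next use of hen: never. Cache: [hen cat plum]
Total: 18 hits, 5 misses, 2 evictions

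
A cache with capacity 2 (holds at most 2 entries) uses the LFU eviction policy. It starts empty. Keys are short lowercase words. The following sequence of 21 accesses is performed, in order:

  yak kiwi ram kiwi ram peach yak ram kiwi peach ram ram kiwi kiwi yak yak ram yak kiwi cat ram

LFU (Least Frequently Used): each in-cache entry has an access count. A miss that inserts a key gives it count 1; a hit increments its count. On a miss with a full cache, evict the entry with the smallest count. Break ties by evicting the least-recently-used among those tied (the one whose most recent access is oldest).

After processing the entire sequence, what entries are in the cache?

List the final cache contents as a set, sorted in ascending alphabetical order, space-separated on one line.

LFU simulation (capacity=2):
  1. access yak: MISS. Cache: [yak(c=1)]
  2. access kiwi: MISS. Cache: [yak(c=1) kiwi(c=1)]
  3. access ram: MISS, evict yak(c=1). Cache: [kiwi(c=1) ram(c=1)]
  4. access kiwi: HIT, count now 2. Cache: [ram(c=1) kiwi(c=2)]
  5. access ram: HIT, count now 2. Cache: [kiwi(c=2) ram(c=2)]
  6. access peach: MISS, evict kiwi(c=2). Cache: [peach(c=1) ram(c=2)]
  7. access yak: MISS, evict peach(c=1). Cache: [yak(c=1) ram(c=2)]
  8. access ram: HIT, count now 3. Cache: [yak(c=1) ram(c=3)]
  9. access kiwi: MISS, evict yak(c=1). Cache: [kiwi(c=1) ram(c=3)]
  10. access peach: MISS, evict kiwi(c=1). Cache: [peach(c=1) ram(c=3)]
  11. access ram: HIT, count now 4. Cache: [peach(c=1) ram(c=4)]
  12. access ram: HIT, count now 5. Cache: [peach(c=1) ram(c=5)]
  13. access kiwi: MISS, evict peach(c=1). Cache: [kiwi(c=1) ram(c=5)]
  14. access kiwi: HIT, count now 2. Cache: [kiwi(c=2) ram(c=5)]
  15. access yak: MISS, evict kiwi(c=2). Cache: [yak(c=1) ram(c=5)]
  16. access yak: HIT, count now 2. Cache: [yak(c=2) ram(c=5)]
  17. access ram: HIT, count now 6. Cache: [yak(c=2) ram(c=6)]
  18. access yak: HIT, count now 3. Cache: [yak(c=3) ram(c=6)]
  19. access kiwi: MISS, evict yak(c=3). Cache: [kiwi(c=1) ram(c=6)]
  20. access cat: MISS, evict kiwi(c=1). Cache: [cat(c=1) ram(c=6)]
  21. access ram: HIT, count now 7. Cache: [cat(c=1) ram(c=7)]
Total: 10 hits, 11 misses, 9 evictions

Answer: cat ram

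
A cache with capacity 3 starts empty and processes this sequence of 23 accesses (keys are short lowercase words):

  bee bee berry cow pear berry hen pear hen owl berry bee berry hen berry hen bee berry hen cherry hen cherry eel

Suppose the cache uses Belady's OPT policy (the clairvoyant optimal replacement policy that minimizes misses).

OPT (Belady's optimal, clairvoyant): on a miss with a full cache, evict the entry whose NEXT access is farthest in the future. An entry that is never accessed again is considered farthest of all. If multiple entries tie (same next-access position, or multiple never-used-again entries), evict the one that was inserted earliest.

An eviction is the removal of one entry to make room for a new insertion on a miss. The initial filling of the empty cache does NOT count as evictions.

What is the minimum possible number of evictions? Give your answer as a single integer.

Answer: 6

Derivation:
OPT (Belady) simulation (capacity=3):
  1. access bee: MISS. Cache: [bee]
  2. access bee: HIT. Next use of bee: step 12. Cache: [bee]
  3. access berry: MISS. Cache: [bee berry]
  4. access cow: MISS. Cache: [bee berry cow]
  5. access pear: MISS, evict cow (next use: never). Cache: [bee berry pear]
  6. access berry: HIT. Next use of berry: step 11. Cache: [bee berry pear]
  7. access hen: MISS, evict bee (next use: step 12). Cache: [berry pear hen]
  8. access pear: HIT. Next use of pear: never. Cache: [berry pear hen]
  9. access hen: HIT. Next use of hen: step 14. Cache: [berry pear hen]
  10. access owl: MISS, evict pear (next use: never). Cache: [berry hen owl]
  11. access berry: HIT. Next use of berry: step 13. Cache: [berry hen owl]
  12. access bee: MISS, evict owl (next use: never). Cache: [berry hen bee]
  13. access berry: HIT. Next use of berry: step 15. Cache: [berry hen bee]
  14. access hen: HIT. Next use of hen: step 16. Cache: [berry hen bee]
  15. access berry: HIT. Next use of berry: step 18. Cache: [berry hen bee]
  16. access hen: HIT. Next use of hen: step 19. Cache: [berry hen bee]
  17. access bee: HIT. Next use of bee: never. Cache: [berry hen bee]
  18. access berry: HIT. Next use of berry: never. Cache: [berry hen bee]
  19. access hen: HIT. Next use of hen: step 21. Cache: [berry hen bee]
  20. access cherry: MISS, evict berry (next use: never). Cache: [hen bee cherry]
  21. access hen: HIT. Next use of hen: never. Cache: [hen bee cherry]
  22. access cherry: HIT. Next use of cherry: never. Cache: [hen bee cherry]
  23. access eel: MISS, evict hen (next use: never). Cache: [bee cherry eel]
Total: 14 hits, 9 misses, 6 evictions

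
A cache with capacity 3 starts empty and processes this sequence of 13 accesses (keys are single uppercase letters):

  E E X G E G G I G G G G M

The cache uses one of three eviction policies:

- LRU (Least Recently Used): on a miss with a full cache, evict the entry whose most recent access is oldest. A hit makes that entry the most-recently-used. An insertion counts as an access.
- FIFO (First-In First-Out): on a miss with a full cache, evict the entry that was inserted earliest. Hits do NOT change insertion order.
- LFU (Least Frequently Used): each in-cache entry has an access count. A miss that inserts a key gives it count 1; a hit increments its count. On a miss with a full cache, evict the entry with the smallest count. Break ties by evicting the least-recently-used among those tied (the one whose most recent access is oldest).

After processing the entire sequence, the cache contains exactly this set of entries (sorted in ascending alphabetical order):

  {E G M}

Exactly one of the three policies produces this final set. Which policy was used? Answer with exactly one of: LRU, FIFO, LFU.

Simulating under each policy and comparing final sets:
  LRU: final set = {G I M} -> differs
  FIFO: final set = {G I M} -> differs
  LFU: final set = {E G M} -> MATCHES target
Only LFU produces the target set.

Answer: LFU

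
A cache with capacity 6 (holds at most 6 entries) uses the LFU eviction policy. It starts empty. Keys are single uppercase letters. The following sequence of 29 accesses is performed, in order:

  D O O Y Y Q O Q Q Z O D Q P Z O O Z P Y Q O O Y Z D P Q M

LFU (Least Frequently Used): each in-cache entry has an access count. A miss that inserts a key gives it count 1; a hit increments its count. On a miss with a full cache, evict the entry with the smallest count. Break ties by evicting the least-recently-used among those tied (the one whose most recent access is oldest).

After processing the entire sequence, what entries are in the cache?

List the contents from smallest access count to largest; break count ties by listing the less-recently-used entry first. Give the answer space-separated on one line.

LFU simulation (capacity=6):
  1. access D: MISS. Cache: [D(c=1)]
  2. access O: MISS. Cache: [D(c=1) O(c=1)]
  3. access O: HIT, count now 2. Cache: [D(c=1) O(c=2)]
  4. access Y: MISS. Cache: [D(c=1) Y(c=1) O(c=2)]
  5. access Y: HIT, count now 2. Cache: [D(c=1) O(c=2) Y(c=2)]
  6. access Q: MISS. Cache: [D(c=1) Q(c=1) O(c=2) Y(c=2)]
  7. access O: HIT, count now 3. Cache: [D(c=1) Q(c=1) Y(c=2) O(c=3)]
  8. access Q: HIT, count now 2. Cache: [D(c=1) Y(c=2) Q(c=2) O(c=3)]
  9. access Q: HIT, count now 3. Cache: [D(c=1) Y(c=2) O(c=3) Q(c=3)]
  10. access Z: MISS. Cache: [D(c=1) Z(c=1) Y(c=2) O(c=3) Q(c=3)]
  11. access O: HIT, count now 4. Cache: [D(c=1) Z(c=1) Y(c=2) Q(c=3) O(c=4)]
  12. access D: HIT, count now 2. Cache: [Z(c=1) Y(c=2) D(c=2) Q(c=3) O(c=4)]
  13. access Q: HIT, count now 4. Cache: [Z(c=1) Y(c=2) D(c=2) O(c=4) Q(c=4)]
  14. access P: MISS. Cache: [Z(c=1) P(c=1) Y(c=2) D(c=2) O(c=4) Q(c=4)]
  15. access Z: HIT, count now 2. Cache: [P(c=1) Y(c=2) D(c=2) Z(c=2) O(c=4) Q(c=4)]
  16. access O: HIT, count now 5. Cache: [P(c=1) Y(c=2) D(c=2) Z(c=2) Q(c=4) O(c=5)]
  17. access O: HIT, count now 6. Cache: [P(c=1) Y(c=2) D(c=2) Z(c=2) Q(c=4) O(c=6)]
  18. access Z: HIT, count now 3. Cache: [P(c=1) Y(c=2) D(c=2) Z(c=3) Q(c=4) O(c=6)]
  19. access P: HIT, count now 2. Cache: [Y(c=2) D(c=2) P(c=2) Z(c=3) Q(c=4) O(c=6)]
  20. access Y: HIT, count now 3. Cache: [D(c=2) P(c=2) Z(c=3) Y(c=3) Q(c=4) O(c=6)]
  21. access Q: HIT, count now 5. Cache: [D(c=2) P(c=2) Z(c=3) Y(c=3) Q(c=5) O(c=6)]
  22. access O: HIT, count now 7. Cache: [D(c=2) P(c=2) Z(c=3) Y(c=3) Q(c=5) O(c=7)]
  23. access O: HIT, count now 8. Cache: [D(c=2) P(c=2) Z(c=3) Y(c=3) Q(c=5) O(c=8)]
  24. access Y: HIT, count now 4. Cache: [D(c=2) P(c=2) Z(c=3) Y(c=4) Q(c=5) O(c=8)]
  25. access Z: HIT, count now 4. Cache: [D(c=2) P(c=2) Y(c=4) Z(c=4) Q(c=5) O(c=8)]
  26. access D: HIT, count now 3. Cache: [P(c=2) D(c=3) Y(c=4) Z(c=4) Q(c=5) O(c=8)]
  27. access P: HIT, count now 3. Cache: [D(c=3) P(c=3) Y(c=4) Z(c=4) Q(c=5) O(c=8)]
  28. access Q: HIT, count now 6. Cache: [D(c=3) P(c=3) Y(c=4) Z(c=4) Q(c=6) O(c=8)]
  29. access M: MISS, evict D(c=3). Cache: [M(c=1) P(c=3) Y(c=4) Z(c=4) Q(c=6) O(c=8)]
Total: 22 hits, 7 misses, 1 evictions

Answer: M P Y Z Q O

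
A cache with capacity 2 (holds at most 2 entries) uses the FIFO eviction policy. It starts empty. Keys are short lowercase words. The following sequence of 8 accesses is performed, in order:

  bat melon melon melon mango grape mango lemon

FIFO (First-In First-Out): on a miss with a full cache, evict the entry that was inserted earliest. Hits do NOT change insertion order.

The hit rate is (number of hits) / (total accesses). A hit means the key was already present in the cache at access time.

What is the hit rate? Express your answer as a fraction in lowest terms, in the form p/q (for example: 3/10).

FIFO simulation (capacity=2):
  1. access bat: MISS. Cache (old->new): [bat]
  2. access melon: MISS. Cache (old->new): [bat melon]
  3. access melon: HIT. Cache (old->new): [bat melon]
  4. access melon: HIT. Cache (old->new): [bat melon]
  5. access mango: MISS, evict bat. Cache (old->new): [melon mango]
  6. access grape: MISS, evict melon. Cache (old->new): [mango grape]
  7. access mango: HIT. Cache (old->new): [mango grape]
  8. access lemon: MISS, evict mango. Cache (old->new): [grape lemon]
Total: 3 hits, 5 misses, 3 evictions

Hit rate = 3/8

Answer: 3/8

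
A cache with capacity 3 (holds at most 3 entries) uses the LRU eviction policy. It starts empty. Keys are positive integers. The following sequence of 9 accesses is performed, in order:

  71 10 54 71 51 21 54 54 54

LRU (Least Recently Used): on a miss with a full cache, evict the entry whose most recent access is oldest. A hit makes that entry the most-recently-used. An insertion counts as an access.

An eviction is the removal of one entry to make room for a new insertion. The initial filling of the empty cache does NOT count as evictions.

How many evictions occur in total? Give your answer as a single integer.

LRU simulation (capacity=3):
  1. access 71: MISS. Cache (LRU->MRU): [71]
  2. access 10: MISS. Cache (LRU->MRU): [71 10]
  3. access 54: MISS. Cache (LRU->MRU): [71 10 54]
  4. access 71: HIT. Cache (LRU->MRU): [10 54 71]
  5. access 51: MISS, evict 10. Cache (LRU->MRU): [54 71 51]
  6. access 21: MISS, evict 54. Cache (LRU->MRU): [71 51 21]
  7. access 54: MISS, evict 71. Cache (LRU->MRU): [51 21 54]
  8. access 54: HIT. Cache (LRU->MRU): [51 21 54]
  9. access 54: HIT. Cache (LRU->MRU): [51 21 54]
Total: 3 hits, 6 misses, 3 evictions

Answer: 3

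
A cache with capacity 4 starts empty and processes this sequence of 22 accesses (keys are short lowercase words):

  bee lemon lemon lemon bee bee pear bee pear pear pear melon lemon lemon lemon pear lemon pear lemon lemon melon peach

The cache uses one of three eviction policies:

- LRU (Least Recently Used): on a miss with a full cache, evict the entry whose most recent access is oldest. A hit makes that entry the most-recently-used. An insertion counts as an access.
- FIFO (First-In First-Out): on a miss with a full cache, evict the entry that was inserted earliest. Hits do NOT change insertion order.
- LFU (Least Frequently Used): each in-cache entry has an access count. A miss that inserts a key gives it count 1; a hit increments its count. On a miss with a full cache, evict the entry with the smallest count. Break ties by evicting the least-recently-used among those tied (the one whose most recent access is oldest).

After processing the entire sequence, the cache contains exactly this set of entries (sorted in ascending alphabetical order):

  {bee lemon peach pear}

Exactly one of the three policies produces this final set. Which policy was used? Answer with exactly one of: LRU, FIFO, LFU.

Answer: LFU

Derivation:
Simulating under each policy and comparing final sets:
  LRU: final set = {lemon melon peach pear} -> differs
  FIFO: final set = {lemon melon peach pear} -> differs
  LFU: final set = {bee lemon peach pear} -> MATCHES target
Only LFU produces the target set.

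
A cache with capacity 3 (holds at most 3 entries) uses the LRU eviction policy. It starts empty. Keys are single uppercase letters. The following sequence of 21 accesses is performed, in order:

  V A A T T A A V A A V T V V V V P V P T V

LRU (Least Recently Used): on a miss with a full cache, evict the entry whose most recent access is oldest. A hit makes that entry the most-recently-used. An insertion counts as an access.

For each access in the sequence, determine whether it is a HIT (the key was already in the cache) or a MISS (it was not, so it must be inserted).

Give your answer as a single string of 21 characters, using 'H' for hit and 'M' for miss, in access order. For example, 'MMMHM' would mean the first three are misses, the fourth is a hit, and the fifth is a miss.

Answer: MMHMHHHHHHHHHHHHMHHHH

Derivation:
LRU simulation (capacity=3):
  1. access V: MISS. Cache (LRU->MRU): [V]
  2. access A: MISS. Cache (LRU->MRU): [V A]
  3. access A: HIT. Cache (LRU->MRU): [V A]
  4. access T: MISS. Cache (LRU->MRU): [V A T]
  5. access T: HIT. Cache (LRU->MRU): [V A T]
  6. access A: HIT. Cache (LRU->MRU): [V T A]
  7. access A: HIT. Cache (LRU->MRU): [V T A]
  8. access V: HIT. Cache (LRU->MRU): [T A V]
  9. access A: HIT. Cache (LRU->MRU): [T V A]
  10. access A: HIT. Cache (LRU->MRU): [T V A]
  11. access V: HIT. Cache (LRU->MRU): [T A V]
  12. access T: HIT. Cache (LRU->MRU): [A V T]
  13. access V: HIT. Cache (LRU->MRU): [A T V]
  14. access V: HIT. Cache (LRU->MRU): [A T V]
  15. access V: HIT. Cache (LRU->MRU): [A T V]
  16. access V: HIT. Cache (LRU->MRU): [A T V]
  17. access P: MISS, evict A. Cache (LRU->MRU): [T V P]
  18. access V: HIT. Cache (LRU->MRU): [T P V]
  19. access P: HIT. Cache (LRU->MRU): [T V P]
  20. access T: HIT. Cache (LRU->MRU): [V P T]
  21. access V: HIT. Cache (LRU->MRU): [P T V]
Total: 17 hits, 4 misses, 1 evictions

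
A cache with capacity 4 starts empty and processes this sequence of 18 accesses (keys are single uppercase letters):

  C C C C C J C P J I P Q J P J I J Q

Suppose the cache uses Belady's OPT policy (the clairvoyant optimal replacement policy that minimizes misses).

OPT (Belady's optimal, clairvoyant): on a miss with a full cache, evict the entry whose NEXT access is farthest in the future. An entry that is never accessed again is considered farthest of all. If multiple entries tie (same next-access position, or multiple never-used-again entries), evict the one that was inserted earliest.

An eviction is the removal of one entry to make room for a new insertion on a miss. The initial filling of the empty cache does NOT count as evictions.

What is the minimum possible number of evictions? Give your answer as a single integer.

Answer: 1

Derivation:
OPT (Belady) simulation (capacity=4):
  1. access C: MISS. Cache: [C]
  2. access C: HIT. Next use of C: step 3. Cache: [C]
  3. access C: HIT. Next use of C: step 4. Cache: [C]
  4. access C: HIT. Next use of C: step 5. Cache: [C]
  5. access C: HIT. Next use of C: step 7. Cache: [C]
  6. access J: MISS. Cache: [C J]
  7. access C: HIT. Next use of C: never. Cache: [C J]
  8. access P: MISS. Cache: [C J P]
  9. access J: HIT. Next use of J: step 13. Cache: [C J P]
  10. access I: MISS. Cache: [C J P I]
  11. access P: HIT. Next use of P: step 14. Cache: [C J P I]
  12. access Q: MISS, evict C (next use: never). Cache: [J P I Q]
  13. access J: HIT. Next use of J: step 15. Cache: [J P I Q]
  14. access P: HIT. Next use of P: never. Cache: [J P I Q]
  15. access J: HIT. Next use of J: step 17. Cache: [J P I Q]
  16. access I: HIT. Next use of I: never. Cache: [J P I Q]
  17. access J: HIT. Next use of J: never. Cache: [J P I Q]
  18. access Q: HIT. Next use of Q: never. Cache: [J P I Q]
Total: 13 hits, 5 misses, 1 evictions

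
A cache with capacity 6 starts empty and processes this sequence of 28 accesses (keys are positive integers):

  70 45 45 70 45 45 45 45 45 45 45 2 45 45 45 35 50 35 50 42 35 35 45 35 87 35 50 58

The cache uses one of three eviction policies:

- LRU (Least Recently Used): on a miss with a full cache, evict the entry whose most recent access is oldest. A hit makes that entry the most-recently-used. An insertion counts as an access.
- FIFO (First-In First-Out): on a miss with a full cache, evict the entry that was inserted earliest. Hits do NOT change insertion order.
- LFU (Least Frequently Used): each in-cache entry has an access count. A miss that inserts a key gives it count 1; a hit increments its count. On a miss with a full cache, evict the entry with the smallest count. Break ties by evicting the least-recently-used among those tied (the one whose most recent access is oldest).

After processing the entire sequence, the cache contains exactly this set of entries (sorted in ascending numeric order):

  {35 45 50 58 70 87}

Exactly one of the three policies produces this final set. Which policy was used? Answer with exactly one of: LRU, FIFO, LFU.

Simulating under each policy and comparing final sets:
  LRU: final set = {35 42 45 50 58 87} -> differs
  FIFO: final set = {2 35 42 50 58 87} -> differs
  LFU: final set = {35 45 50 58 70 87} -> MATCHES target
Only LFU produces the target set.

Answer: LFU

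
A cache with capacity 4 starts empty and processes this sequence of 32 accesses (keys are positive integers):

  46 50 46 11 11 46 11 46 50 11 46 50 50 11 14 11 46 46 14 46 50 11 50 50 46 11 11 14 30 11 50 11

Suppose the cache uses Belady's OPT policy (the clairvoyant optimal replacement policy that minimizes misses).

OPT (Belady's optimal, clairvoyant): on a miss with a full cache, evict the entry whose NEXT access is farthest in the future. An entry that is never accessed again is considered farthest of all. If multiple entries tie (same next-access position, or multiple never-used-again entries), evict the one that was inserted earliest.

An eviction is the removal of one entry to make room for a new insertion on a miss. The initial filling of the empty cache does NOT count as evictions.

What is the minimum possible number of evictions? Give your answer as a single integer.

Answer: 1

Derivation:
OPT (Belady) simulation (capacity=4):
  1. access 46: MISS. Cache: [46]
  2. access 50: MISS. Cache: [46 50]
  3. access 46: HIT. Next use of 46: step 6. Cache: [46 50]
  4. access 11: MISS. Cache: [46 50 11]
  5. access 11: HIT. Next use of 11: step 7. Cache: [46 50 11]
  6. access 46: HIT. Next use of 46: step 8. Cache: [46 50 11]
  7. access 11: HIT. Next use of 11: step 10. Cache: [46 50 11]
  8. access 46: HIT. Next use of 46: step 11. Cache: [46 50 11]
  9. access 50: HIT. Next use of 50: step 12. Cache: [46 50 11]
  10. access 11: HIT. Next use of 11: step 14. Cache: [46 50 11]
  11. access 46: HIT. Next use of 46: step 17. Cache: [46 50 11]
  12. access 50: HIT. Next use of 50: step 13. Cache: [46 50 11]
  13. access 50: HIT. Next use of 50: step 21. Cache: [46 50 11]
  14. access 11: HIT. Next use of 11: step 16. Cache: [46 50 11]
  15. access 14: MISS. Cache: [46 50 11 14]
  16. access 11: HIT. Next use of 11: step 22. Cache: [46 50 11 14]
  17. access 46: HIT. Next use of 46: step 18. Cache: [46 50 11 14]
  18. access 46: HIT. Next use of 46: step 20. Cache: [46 50 11 14]
  19. access 14: HIT. Next use of 14: step 28. Cache: [46 50 11 14]
  20. access 46: HIT. Next use of 46: step 25. Cache: [46 50 11 14]
  21. access 50: HIT. Next use of 50: step 23. Cache: [46 50 11 14]
  22. access 11: HIT. Next use of 11: step 26. Cache: [46 50 11 14]
  23. access 50: HIT. Next use of 50: step 24. Cache: [46 50 11 14]
  24. access 50: HIT. Next use of 50: step 31. Cache: [46 50 11 14]
  25. access 46: HIT. Next use of 46: never. Cache: [46 50 11 14]
  26. access 11: HIT. Next use of 11: step 27. Cache: [46 50 11 14]
  27. access 11: HIT. Next use of 11: step 30. Cache: [46 50 11 14]
  28. access 14: HIT. Next use of 14: never. Cache: [46 50 11 14]
  29. access 30: MISS, evict 46 (next use: never). Cache: [50 11 14 30]
  30. access 11: HIT. Next use of 11: step 32. Cache: [50 11 14 30]
  31. access 50: HIT. Next use of 50: never. Cache: [50 11 14 30]
  32. access 11: HIT. Next use of 11: never. Cache: [50 11 14 30]
Total: 27 hits, 5 misses, 1 evictions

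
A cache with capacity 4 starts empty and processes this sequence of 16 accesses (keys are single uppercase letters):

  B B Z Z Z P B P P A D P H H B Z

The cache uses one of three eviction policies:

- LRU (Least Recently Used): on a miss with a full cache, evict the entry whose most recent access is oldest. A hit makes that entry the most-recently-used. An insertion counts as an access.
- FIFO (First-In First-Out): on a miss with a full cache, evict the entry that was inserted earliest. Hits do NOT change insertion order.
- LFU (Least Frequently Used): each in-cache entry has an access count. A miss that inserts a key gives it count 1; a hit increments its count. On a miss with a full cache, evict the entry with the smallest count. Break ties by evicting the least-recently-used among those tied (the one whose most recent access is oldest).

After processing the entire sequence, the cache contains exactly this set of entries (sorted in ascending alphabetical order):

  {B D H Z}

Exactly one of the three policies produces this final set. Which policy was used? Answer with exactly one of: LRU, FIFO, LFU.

Simulating under each policy and comparing final sets:
  LRU: final set = {B H P Z} -> differs
  FIFO: final set = {B D H Z} -> MATCHES target
  LFU: final set = {B H P Z} -> differs
Only FIFO produces the target set.

Answer: FIFO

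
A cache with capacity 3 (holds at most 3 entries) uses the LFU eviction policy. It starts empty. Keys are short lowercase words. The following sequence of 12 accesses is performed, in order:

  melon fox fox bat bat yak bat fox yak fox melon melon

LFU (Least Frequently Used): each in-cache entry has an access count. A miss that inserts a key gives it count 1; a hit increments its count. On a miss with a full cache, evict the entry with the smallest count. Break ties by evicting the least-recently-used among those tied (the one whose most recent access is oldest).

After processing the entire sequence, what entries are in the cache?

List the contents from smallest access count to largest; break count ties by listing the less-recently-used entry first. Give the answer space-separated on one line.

LFU simulation (capacity=3):
  1. access melon: MISS. Cache: [melon(c=1)]
  2. access fox: MISS. Cache: [melon(c=1) fox(c=1)]
  3. access fox: HIT, count now 2. Cache: [melon(c=1) fox(c=2)]
  4. access bat: MISS. Cache: [melon(c=1) bat(c=1) fox(c=2)]
  5. access bat: HIT, count now 2. Cache: [melon(c=1) fox(c=2) bat(c=2)]
  6. access yak: MISS, evict melon(c=1). Cache: [yak(c=1) fox(c=2) bat(c=2)]
  7. access bat: HIT, count now 3. Cache: [yak(c=1) fox(c=2) bat(c=3)]
  8. access fox: HIT, count now 3. Cache: [yak(c=1) bat(c=3) fox(c=3)]
  9. access yak: HIT, count now 2. Cache: [yak(c=2) bat(c=3) fox(c=3)]
  10. access fox: HIT, count now 4. Cache: [yak(c=2) bat(c=3) fox(c=4)]
  11. access melon: MISS, evict yak(c=2). Cache: [melon(c=1) bat(c=3) fox(c=4)]
  12. access melon: HIT, count now 2. Cache: [melon(c=2) bat(c=3) fox(c=4)]
Total: 7 hits, 5 misses, 2 evictions

Answer: melon bat fox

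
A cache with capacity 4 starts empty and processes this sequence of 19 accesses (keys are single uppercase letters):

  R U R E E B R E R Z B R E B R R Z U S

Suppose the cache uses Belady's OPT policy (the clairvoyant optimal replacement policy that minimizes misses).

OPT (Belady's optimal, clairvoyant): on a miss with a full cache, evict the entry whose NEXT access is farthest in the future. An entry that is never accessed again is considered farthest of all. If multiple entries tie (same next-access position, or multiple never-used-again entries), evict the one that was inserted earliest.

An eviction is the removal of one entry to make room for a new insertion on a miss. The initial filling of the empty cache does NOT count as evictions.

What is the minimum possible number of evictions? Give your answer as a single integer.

Answer: 3

Derivation:
OPT (Belady) simulation (capacity=4):
  1. access R: MISS. Cache: [R]
  2. access U: MISS. Cache: [R U]
  3. access R: HIT. Next use of R: step 7. Cache: [R U]
  4. access E: MISS. Cache: [R U E]
  5. access E: HIT. Next use of E: step 8. Cache: [R U E]
  6. access B: MISS. Cache: [R U E B]
  7. access R: HIT. Next use of R: step 9. Cache: [R U E B]
  8. access E: HIT. Next use of E: step 13. Cache: [R U E B]
  9. access R: HIT. Next use of R: step 12. Cache: [R U E B]
  10. access Z: MISS, evict U (next use: step 18). Cache: [R E B Z]
  11. access B: HIT. Next use of B: step 14. Cache: [R E B Z]
  12. access R: HIT. Next use of R: step 15. Cache: [R E B Z]
  13. access E: HIT. Next use of E: never. Cache: [R E B Z]
  14. access B: HIT. Next use of B: never. Cache: [R E B Z]
  15. access R: HIT. Next use of R: step 16. Cache: [R E B Z]
  16. access R: HIT. Next use of R: never. Cache: [R E B Z]
  17. access Z: HIT. Next use of Z: never. Cache: [R E B Z]
  18. access U: MISS, evict R (next use: never). Cache: [E B Z U]
  19. access S: MISS, evict E (next use: never). Cache: [B Z U S]
Total: 12 hits, 7 misses, 3 evictions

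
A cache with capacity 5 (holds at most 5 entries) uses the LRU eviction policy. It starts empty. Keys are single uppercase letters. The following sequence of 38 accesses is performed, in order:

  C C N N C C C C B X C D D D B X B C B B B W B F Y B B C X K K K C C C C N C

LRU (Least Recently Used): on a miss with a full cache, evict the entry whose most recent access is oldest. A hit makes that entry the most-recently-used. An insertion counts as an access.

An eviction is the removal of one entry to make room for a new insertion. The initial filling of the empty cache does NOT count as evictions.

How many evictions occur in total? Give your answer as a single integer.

Answer: 6

Derivation:
LRU simulation (capacity=5):
  1. access C: MISS. Cache (LRU->MRU): [C]
  2. access C: HIT. Cache (LRU->MRU): [C]
  3. access N: MISS. Cache (LRU->MRU): [C N]
  4. access N: HIT. Cache (LRU->MRU): [C N]
  5. access C: HIT. Cache (LRU->MRU): [N C]
  6. access C: HIT. Cache (LRU->MRU): [N C]
  7. access C: HIT. Cache (LRU->MRU): [N C]
  8. access C: HIT. Cache (LRU->MRU): [N C]
  9. access B: MISS. Cache (LRU->MRU): [N C B]
  10. access X: MISS. Cache (LRU->MRU): [N C B X]
  11. access C: HIT. Cache (LRU->MRU): [N B X C]
  12. access D: MISS. Cache (LRU->MRU): [N B X C D]
  13. access D: HIT. Cache (LRU->MRU): [N B X C D]
  14. access D: HIT. Cache (LRU->MRU): [N B X C D]
  15. access B: HIT. Cache (LRU->MRU): [N X C D B]
  16. access X: HIT. Cache (LRU->MRU): [N C D B X]
  17. access B: HIT. Cache (LRU->MRU): [N C D X B]
  18. access C: HIT. Cache (LRU->MRU): [N D X B C]
  19. access B: HIT. Cache (LRU->MRU): [N D X C B]
  20. access B: HIT. Cache (LRU->MRU): [N D X C B]
  21. access B: HIT. Cache (LRU->MRU): [N D X C B]
  22. access W: MISS, evict N. Cache (LRU->MRU): [D X C B W]
  23. access B: HIT. Cache (LRU->MRU): [D X C W B]
  24. access F: MISS, evict D. Cache (LRU->MRU): [X C W B F]
  25. access Y: MISS, evict X. Cache (LRU->MRU): [C W B F Y]
  26. access B: HIT. Cache (LRU->MRU): [C W F Y B]
  27. access B: HIT. Cache (LRU->MRU): [C W F Y B]
  28. access C: HIT. Cache (LRU->MRU): [W F Y B C]
  29. access X: MISS, evict W. Cache (LRU->MRU): [F Y B C X]
  30. access K: MISS, evict F. Cache (LRU->MRU): [Y B C X K]
  31. access K: HIT. Cache (LRU->MRU): [Y B C X K]
  32. access K: HIT. Cache (LRU->MRU): [Y B C X K]
  33. access C: HIT. Cache (LRU->MRU): [Y B X K C]
  34. access C: HIT. Cache (LRU->MRU): [Y B X K C]
  35. access C: HIT. Cache (LRU->MRU): [Y B X K C]
  36. access C: HIT. Cache (LRU->MRU): [Y B X K C]
  37. access N: MISS, evict Y. Cache (LRU->MRU): [B X K C N]
  38. access C: HIT. Cache (LRU->MRU): [B X K N C]
Total: 27 hits, 11 misses, 6 evictions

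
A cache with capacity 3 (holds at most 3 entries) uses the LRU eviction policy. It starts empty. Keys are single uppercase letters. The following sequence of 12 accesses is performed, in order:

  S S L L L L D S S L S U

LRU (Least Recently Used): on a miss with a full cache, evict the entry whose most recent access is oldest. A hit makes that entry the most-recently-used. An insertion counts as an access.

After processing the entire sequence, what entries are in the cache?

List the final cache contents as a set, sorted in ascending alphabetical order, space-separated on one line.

LRU simulation (capacity=3):
  1. access S: MISS. Cache (LRU->MRU): [S]
  2. access S: HIT. Cache (LRU->MRU): [S]
  3. access L: MISS. Cache (LRU->MRU): [S L]
  4. access L: HIT. Cache (LRU->MRU): [S L]
  5. access L: HIT. Cache (LRU->MRU): [S L]
  6. access L: HIT. Cache (LRU->MRU): [S L]
  7. access D: MISS. Cache (LRU->MRU): [S L D]
  8. access S: HIT. Cache (LRU->MRU): [L D S]
  9. access S: HIT. Cache (LRU->MRU): [L D S]
  10. access L: HIT. Cache (LRU->MRU): [D S L]
  11. access S: HIT. Cache (LRU->MRU): [D L S]
  12. access U: MISS, evict D. Cache (LRU->MRU): [L S U]
Total: 8 hits, 4 misses, 1 evictions

Answer: L S U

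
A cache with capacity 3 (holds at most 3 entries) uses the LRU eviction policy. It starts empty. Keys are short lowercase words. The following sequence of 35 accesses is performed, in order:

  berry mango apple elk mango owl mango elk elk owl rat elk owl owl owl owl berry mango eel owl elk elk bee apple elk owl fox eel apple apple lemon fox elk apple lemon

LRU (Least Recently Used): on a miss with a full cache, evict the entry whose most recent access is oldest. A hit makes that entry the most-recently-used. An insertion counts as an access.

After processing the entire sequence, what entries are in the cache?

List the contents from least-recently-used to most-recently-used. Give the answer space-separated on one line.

LRU simulation (capacity=3):
  1. access berry: MISS. Cache (LRU->MRU): [berry]
  2. access mango: MISS. Cache (LRU->MRU): [berry mango]
  3. access apple: MISS. Cache (LRU->MRU): [berry mango apple]
  4. access elk: MISS, evict berry. Cache (LRU->MRU): [mango apple elk]
  5. access mango: HIT. Cache (LRU->MRU): [apple elk mango]
  6. access owl: MISS, evict apple. Cache (LRU->MRU): [elk mango owl]
  7. access mango: HIT. Cache (LRU->MRU): [elk owl mango]
  8. access elk: HIT. Cache (LRU->MRU): [owl mango elk]
  9. access elk: HIT. Cache (LRU->MRU): [owl mango elk]
  10. access owl: HIT. Cache (LRU->MRU): [mango elk owl]
  11. access rat: MISS, evict mango. Cache (LRU->MRU): [elk owl rat]
  12. access elk: HIT. Cache (LRU->MRU): [owl rat elk]
  13. access owl: HIT. Cache (LRU->MRU): [rat elk owl]
  14. access owl: HIT. Cache (LRU->MRU): [rat elk owl]
  15. access owl: HIT. Cache (LRU->MRU): [rat elk owl]
  16. access owl: HIT. Cache (LRU->MRU): [rat elk owl]
  17. access berry: MISS, evict rat. Cache (LRU->MRU): [elk owl berry]
  18. access mango: MISS, evict elk. Cache (LRU->MRU): [owl berry mango]
  19. access eel: MISS, evict owl. Cache (LRU->MRU): [berry mango eel]
  20. access owl: MISS, evict berry. Cache (LRU->MRU): [mango eel owl]
  21. access elk: MISS, evict mango. Cache (LRU->MRU): [eel owl elk]
  22. access elk: HIT. Cache (LRU->MRU): [eel owl elk]
  23. access bee: MISS, evict eel. Cache (LRU->MRU): [owl elk bee]
  24. access apple: MISS, evict owl. Cache (LRU->MRU): [elk bee apple]
  25. access elk: HIT. Cache (LRU->MRU): [bee apple elk]
  26. access owl: MISS, evict bee. Cache (LRU->MRU): [apple elk owl]
  27. access fox: MISS, evict apple. Cache (LRU->MRU): [elk owl fox]
  28. access eel: MISS, evict elk. Cache (LRU->MRU): [owl fox eel]
  29. access apple: MISS, evict owl. Cache (LRU->MRU): [fox eel apple]
  30. access apple: HIT. Cache (LRU->MRU): [fox eel apple]
  31. access lemon: MISS, evict fox. Cache (LRU->MRU): [eel apple lemon]
  32. access fox: MISS, evict eel. Cache (LRU->MRU): [apple lemon fox]
  33. access elk: MISS, evict apple. Cache (LRU->MRU): [lemon fox elk]
  34. access apple: MISS, evict lemon. Cache (LRU->MRU): [fox elk apple]
  35. access lemon: MISS, evict fox. Cache (LRU->MRU): [elk apple lemon]
Total: 13 hits, 22 misses, 19 evictions

Answer: elk apple lemon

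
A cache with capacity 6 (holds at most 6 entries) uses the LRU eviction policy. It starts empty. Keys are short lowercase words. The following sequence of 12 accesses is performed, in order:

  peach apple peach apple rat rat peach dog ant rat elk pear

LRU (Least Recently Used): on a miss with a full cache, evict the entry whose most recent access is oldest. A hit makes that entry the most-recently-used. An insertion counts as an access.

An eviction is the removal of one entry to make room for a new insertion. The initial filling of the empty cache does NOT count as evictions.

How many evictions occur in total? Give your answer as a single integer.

Answer: 1

Derivation:
LRU simulation (capacity=6):
  1. access peach: MISS. Cache (LRU->MRU): [peach]
  2. access apple: MISS. Cache (LRU->MRU): [peach apple]
  3. access peach: HIT. Cache (LRU->MRU): [apple peach]
  4. access apple: HIT. Cache (LRU->MRU): [peach apple]
  5. access rat: MISS. Cache (LRU->MRU): [peach apple rat]
  6. access rat: HIT. Cache (LRU->MRU): [peach apple rat]
  7. access peach: HIT. Cache (LRU->MRU): [apple rat peach]
  8. access dog: MISS. Cache (LRU->MRU): [apple rat peach dog]
  9. access ant: MISS. Cache (LRU->MRU): [apple rat peach dog ant]
  10. access rat: HIT. Cache (LRU->MRU): [apple peach dog ant rat]
  11. access elk: MISS. Cache (LRU->MRU): [apple peach dog ant rat elk]
  12. access pear: MISS, evict apple. Cache (LRU->MRU): [peach dog ant rat elk pear]
Total: 5 hits, 7 misses, 1 evictions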